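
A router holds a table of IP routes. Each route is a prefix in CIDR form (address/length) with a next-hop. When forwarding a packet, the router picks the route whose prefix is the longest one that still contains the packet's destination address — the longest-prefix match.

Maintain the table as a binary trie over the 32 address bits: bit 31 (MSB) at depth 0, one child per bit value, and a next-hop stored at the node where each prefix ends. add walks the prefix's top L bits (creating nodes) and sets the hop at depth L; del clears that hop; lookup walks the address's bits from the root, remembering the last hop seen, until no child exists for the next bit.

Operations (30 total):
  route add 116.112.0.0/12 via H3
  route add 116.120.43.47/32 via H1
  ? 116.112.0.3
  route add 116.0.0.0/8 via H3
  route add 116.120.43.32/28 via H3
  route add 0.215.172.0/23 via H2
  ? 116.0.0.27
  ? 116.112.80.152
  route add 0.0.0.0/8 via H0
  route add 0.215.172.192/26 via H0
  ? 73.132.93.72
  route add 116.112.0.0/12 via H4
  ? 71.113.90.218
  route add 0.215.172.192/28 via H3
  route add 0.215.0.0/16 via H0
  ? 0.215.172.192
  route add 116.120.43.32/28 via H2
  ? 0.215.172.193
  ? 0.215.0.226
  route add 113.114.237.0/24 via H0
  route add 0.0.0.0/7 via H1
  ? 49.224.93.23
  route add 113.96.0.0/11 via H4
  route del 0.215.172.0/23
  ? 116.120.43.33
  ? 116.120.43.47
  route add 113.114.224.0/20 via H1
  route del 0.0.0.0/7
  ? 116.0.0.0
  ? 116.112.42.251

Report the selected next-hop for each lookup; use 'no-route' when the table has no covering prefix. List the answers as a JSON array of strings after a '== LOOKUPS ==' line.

Trace:
  + 116.112.0.0/12 (H3) depth=12
  + 116.120.43.47/32 (H1) depth=32
  lookup 116.112.0.3: bits 011101000111 walk d0:-→d1:-→d2:-→d3:-→d4:-→d5:-→d6:-→d7:-→d8:-→d9:-→d10:-→d11:-→d12:H3 -> H3
  + 116.0.0.0/8 (H3) depth=8
  + 116.120.43.32/28 (H3) depth=28
  + 0.215.172.0/23 (H2) depth=23
  lookup 116.0.0.27: bits 011101000 walk d0:-→d1:-→d2:-→d3:-→d4:-→d5:-→d6:-→d7:-→d8:H3→d9:- -> H3
  lookup 116.112.80.152: bits 011101000111 walk d0:-→d1:-→d2:-→d3:-→d4:-→d5:-→d6:-→d7:-→d8:H3→d9:-→d10:-→d11:-→d12:H3 -> H3
  + 0.0.0.0/8 (H0) depth=8
  + 0.215.172.192/26 (H0) depth=26
  lookup 73.132.93.72: bits 01 walk d0:-→d1:-→d2:- -> no-route
  + 116.112.0.0/12 (H4) depth=12
  lookup 71.113.90.218: bits 01 walk d0:-→d1:-→d2:- -> no-route
  + 0.215.172.192/28 (H3) depth=28
  + 0.215.0.0/16 (H0) depth=16
  lookup 0.215.172.192: bits 0000000011010111101011001100 walk d0:-→d1:-→d2:-→d3:-→d4:-→d5:-→d6:-→d7:-→d8:H0→d9:-→d10:-→d11:-→d12:-→d13:-→d14:-→d15:-→d16:H0→d17:-→d18:-→d19:-→d20:-→d21:-→d22:-→d23:H2→d24:-→d25:-→d26:H0→d27:-→d28:H3 -> H3
  + 116.120.43.32/28 (H2) depth=28
  lookup 0.215.172.193: bits 0000000011010111101011001100 walk d0:-→d1:-→d2:-→d3:-→d4:-→d5:-→d6:-→d7:-→d8:H0→d9:-→d10:-→d11:-→d12:-→d13:-→d14:-→d15:-→d16:H0→d17:-→d18:-→d19:-→d20:-→d21:-→d22:-→d23:H2→d24:-→d25:-→d26:H0→d27:-→d28:H3 -> H3
  lookup 0.215.0.226: bits 0000000011010111 walk d0:-→d1:-→d2:-→d3:-→d4:-→d5:-→d6:-→d7:-→d8:H0→d9:-→d10:-→d11:-→d12:-→d13:-→d14:-→d15:-→d16:H0 -> H0
  + 113.114.237.0/24 (H0) depth=24
  + 0.0.0.0/7 (H1) depth=7
  lookup 49.224.93.23: bits 00 walk d0:-→d1:-→d2:- -> no-route
  + 113.96.0.0/11 (H4) depth=11
  del 0.215.172.0/23 (clear depth 23)
  lookup 116.120.43.33: bits 0111010001111000001010110010 walk d0:-→d1:-→d2:-→d3:-→d4:-→d5:-→d6:-→d7:-→d8:H3→d9:-→d10:-→d11:-→d12:H4→d13:-→d14:-→d15:-→d16:-→d17:-→d18:-→d19:-→d20:-→d21:-→d22:-→d23:-→d24:-→d25:-→d26:-→d27:-→d28:H2 -> H2
  lookup 116.120.43.47: bits 01110100011110000010101100101111 walk d0:-→d1:-→d2:-→d3:-→d4:-→d5:-→d6:-→d7:-→d8:H3→d9:-→d10:-→d11:-→d12:H4→d13:-→d14:-→d15:-→d16:-→d17:-→d18:-→d19:-→d20:-→d21:-→d22:-→d23:-→d24:-→d25:-→d26:-→d27:-→d28:H2→d29:-→d30:-→d31:-→d32:H1 -> H1
  + 113.114.224.0/20 (H1) depth=20
  del 0.0.0.0/7 (clear depth 7)
  lookup 116.0.0.0: bits 011101000 walk d0:-→d1:-→d2:-→d3:-→d4:-→d5:-→d6:-→d7:-→d8:H3→d9:- -> H3
  lookup 116.112.42.251: bits 011101000111 walk d0:-→d1:-→d2:-→d3:-→d4:-→d5:-→d6:-→d7:-→d8:H3→d9:-→d10:-→d11:-→d12:H4 -> H4

== LOOKUPS ==
["H3","H3","H3","no-route","no-route","H3","H3","H0","no-route","H2","H1","H3","H4"]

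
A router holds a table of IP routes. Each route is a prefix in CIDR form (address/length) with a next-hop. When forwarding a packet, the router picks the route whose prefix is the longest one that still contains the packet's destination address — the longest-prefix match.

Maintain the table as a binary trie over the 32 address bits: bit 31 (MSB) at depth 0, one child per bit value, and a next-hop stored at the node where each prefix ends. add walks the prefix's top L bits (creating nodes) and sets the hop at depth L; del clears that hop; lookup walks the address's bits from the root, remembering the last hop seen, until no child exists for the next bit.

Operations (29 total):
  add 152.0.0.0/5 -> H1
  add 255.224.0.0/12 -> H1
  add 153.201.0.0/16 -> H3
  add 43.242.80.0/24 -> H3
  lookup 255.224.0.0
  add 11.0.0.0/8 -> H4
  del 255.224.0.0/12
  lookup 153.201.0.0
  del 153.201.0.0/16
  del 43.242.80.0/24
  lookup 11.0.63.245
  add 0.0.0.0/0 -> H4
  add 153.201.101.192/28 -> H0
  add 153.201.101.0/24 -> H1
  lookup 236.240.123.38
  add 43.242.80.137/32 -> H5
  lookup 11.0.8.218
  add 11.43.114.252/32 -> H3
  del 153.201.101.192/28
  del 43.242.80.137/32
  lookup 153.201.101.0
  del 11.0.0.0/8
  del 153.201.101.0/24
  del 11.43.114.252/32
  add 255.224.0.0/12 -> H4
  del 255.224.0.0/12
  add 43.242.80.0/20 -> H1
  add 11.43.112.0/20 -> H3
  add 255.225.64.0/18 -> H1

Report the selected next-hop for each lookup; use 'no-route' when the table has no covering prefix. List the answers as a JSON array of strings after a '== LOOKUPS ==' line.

Process each operation:
  + 152.0.0.0/5 (H1) depth=5
  + 255.224.0.0/12 (H1) depth=12
  + 153.201.0.0/16 (H3) depth=16
  + 43.242.80.0/24 (H3) depth=24
  lookup 255.224.0.0: bits 111111111110 walk d0:-→d1:-→d2:-→d3:-→d4:-→d5:-→d6:-→d7:-→d8:-→d9:-→d10:-→d11:-→d12:H1 -> H1
  + 11.0.0.0/8 (H4) depth=8
  del 255.224.0.0/12 (clear depth 12)
  lookup 153.201.0.0: bits 1001100111001001 walk d0:-→d1:-→d2:-→d3:-→d4:-→d5:H1→d6:-→d7:-→d8:-→d9:-→d10:-→d11:-→d12:-→d13:-→d14:-→d15:-→d16:H3 -> H3
  del 153.201.0.0/16 (clear depth 16)
  del 43.242.80.0/24 (clear depth 24)
  lookup 11.0.63.245: bits 00001011 walk d0:-→d1:-→d2:-→d3:-→d4:-→d5:-→d6:-→d7:-→d8:H4 -> H4
  + 0.0.0.0/0 (H4) depth=0
  + 153.201.101.192/28 (H0) depth=28
  + 153.201.101.0/24 (H1) depth=24
  lookup 236.240.123.38: bits 111 walk d0:H4→d1:-→d2:-→d3:- -> H4
  + 43.242.80.137/32 (H5) depth=32
  lookup 11.0.8.218: bits 00001011 walk d0:H4→d1:-→d2:-→d3:-→d4:-→d5:-→d6:-→d7:-→d8:H4 -> H4
  + 11.43.114.252/32 (H3) depth=32
  del 153.201.101.192/28 (clear depth 28)
  del 43.242.80.137/32 (clear depth 32)
  lookup 153.201.101.0: bits 100110011100100101100101 walk d0:H4→d1:-→d2:-→d3:-→d4:-→d5:H1→d6:-→d7:-→d8:-→d9:-→d10:-→d11:-→d12:-→d13:-→d14:-→d15:-→d16:-→d17:-→d18:-→d19:-→d20:-→d21:-→d22:-→d23:-→d24:H1 -> H1
  del 11.0.0.0/8 (clear depth 8)
  del 153.201.101.0/24 (clear depth 24)
  del 11.43.114.252/32 (clear depth 32)
  + 255.224.0.0/12 (H4) depth=12
  del 255.224.0.0/12 (clear depth 12)
  + 43.242.80.0/20 (H1) depth=20
  + 11.43.112.0/20 (H3) depth=20
  + 255.225.64.0/18 (H1) depth=18

== LOOKUPS ==
["H1","H3","H4","H4","H4","H1"]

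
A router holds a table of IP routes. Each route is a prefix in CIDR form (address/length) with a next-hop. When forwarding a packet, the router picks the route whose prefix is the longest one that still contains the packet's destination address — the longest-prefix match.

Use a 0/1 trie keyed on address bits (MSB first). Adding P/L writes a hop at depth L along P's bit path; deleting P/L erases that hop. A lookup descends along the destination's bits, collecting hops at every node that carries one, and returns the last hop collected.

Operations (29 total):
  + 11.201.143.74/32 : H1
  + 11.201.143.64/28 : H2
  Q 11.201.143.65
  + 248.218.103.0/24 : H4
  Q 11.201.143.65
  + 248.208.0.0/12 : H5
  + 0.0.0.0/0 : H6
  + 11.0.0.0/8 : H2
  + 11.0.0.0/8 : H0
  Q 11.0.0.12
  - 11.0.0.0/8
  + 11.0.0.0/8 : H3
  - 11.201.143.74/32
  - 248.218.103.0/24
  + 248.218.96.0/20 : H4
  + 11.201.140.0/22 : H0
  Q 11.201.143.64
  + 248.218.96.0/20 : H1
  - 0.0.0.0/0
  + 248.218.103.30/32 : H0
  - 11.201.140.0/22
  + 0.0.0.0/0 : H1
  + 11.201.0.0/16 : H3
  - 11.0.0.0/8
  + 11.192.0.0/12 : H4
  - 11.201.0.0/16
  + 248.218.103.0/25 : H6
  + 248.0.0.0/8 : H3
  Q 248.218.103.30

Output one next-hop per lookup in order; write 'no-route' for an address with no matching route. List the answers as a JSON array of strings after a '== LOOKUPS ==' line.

Process each operation:
  + 11.201.143.74/32 (H1) depth=32
  + 11.201.143.64/28 (H2) depth=28
  Q 11.201.143.65: descend 0000101111001001100011110100 ; hops seen [H2] ; pick H2
  + 248.218.103.0/24 (H4) depth=24
  Q 11.201.143.65: descend 0000101111001001100011110100 ; hops seen [H2] ; pick H2
  + 248.208.0.0/12 (H5) depth=12
  + 0.0.0.0/0 (H6) depth=0
  + 11.0.0.0/8 (H2) depth=8
  + 11.0.0.0/8 (H0) depth=8
  Q 11.0.0.12: descend 00001011 ; hops seen [H6,H0] ; pick H0
  - 11.0.0.0/8 clear@8
  + 11.0.0.0/8 (H3) depth=8
  - 11.201.143.74/32 clear@32
  - 248.218.103.0/24 clear@24
  + 248.218.96.0/20 (H4) depth=20
  + 11.201.140.0/22 (H0) depth=22
  Q 11.201.143.64: descend 0000101111001001100011110100 ; hops seen [H6,H3,H0,H2] ; pick H2
  + 248.218.96.0/20 (H1) depth=20
  - 0.0.0.0/0 clear@0
  + 248.218.103.30/32 (H0) depth=32
  - 11.201.140.0/22 clear@22
  + 0.0.0.0/0 (H1) depth=0
  + 11.201.0.0/16 (H3) depth=16
  - 11.0.0.0/8 clear@8
  + 11.192.0.0/12 (H4) depth=12
  - 11.201.0.0/16 clear@16
  + 248.218.103.0/25 (H6) depth=25
  + 248.0.0.0/8 (H3) depth=8
  Q 248.218.103.30: descend 11111000110110100110011100011110 ; hops seen [H1,H3,H5,H1,H6,H0] ; pick H0

== LOOKUPS ==
["H2","H2","H0","H2","H0"]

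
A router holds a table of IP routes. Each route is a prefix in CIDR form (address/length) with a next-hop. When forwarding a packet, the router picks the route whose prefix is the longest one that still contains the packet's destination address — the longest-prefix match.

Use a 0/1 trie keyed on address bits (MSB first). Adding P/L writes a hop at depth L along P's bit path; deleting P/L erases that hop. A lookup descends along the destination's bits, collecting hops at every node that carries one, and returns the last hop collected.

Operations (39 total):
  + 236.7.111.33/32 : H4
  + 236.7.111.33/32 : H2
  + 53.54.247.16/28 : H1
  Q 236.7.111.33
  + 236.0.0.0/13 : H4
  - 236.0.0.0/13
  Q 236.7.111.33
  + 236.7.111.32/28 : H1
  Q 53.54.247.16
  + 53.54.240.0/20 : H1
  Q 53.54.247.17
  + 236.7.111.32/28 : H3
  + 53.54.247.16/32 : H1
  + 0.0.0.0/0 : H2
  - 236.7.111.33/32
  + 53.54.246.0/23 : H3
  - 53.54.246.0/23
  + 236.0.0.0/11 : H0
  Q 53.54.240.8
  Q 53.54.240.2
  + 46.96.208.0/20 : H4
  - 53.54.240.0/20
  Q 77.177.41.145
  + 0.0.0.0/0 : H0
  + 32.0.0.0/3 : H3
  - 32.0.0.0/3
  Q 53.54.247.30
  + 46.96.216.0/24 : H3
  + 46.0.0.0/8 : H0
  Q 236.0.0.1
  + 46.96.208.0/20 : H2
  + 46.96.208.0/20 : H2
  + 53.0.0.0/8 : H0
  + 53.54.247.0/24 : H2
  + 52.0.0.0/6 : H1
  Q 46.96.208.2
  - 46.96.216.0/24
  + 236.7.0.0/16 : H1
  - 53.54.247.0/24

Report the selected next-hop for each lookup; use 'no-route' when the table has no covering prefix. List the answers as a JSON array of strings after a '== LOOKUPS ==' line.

Trace:
  + 236.7.111.33/32 (H4) depth=32
  + 236.7.111.33/32 (H2) depth=32
  + 53.54.247.16/28 (H1) depth=28
  Q 236.7.111.33: descend 11101100000001110110111100100001 ; hops seen [H2] ; pick H2
  + 236.0.0.0/13 (H4) depth=13
  del 236.0.0.0/13 (clear depth 13)
  Q 236.7.111.33: descend 11101100000001110110111100100001 ; hops seen [H2] ; pick H2
  + 236.7.111.32/28 (H1) depth=28
  Q 53.54.247.16: descend 0011010100110110111101110001 ; hops seen [H1] ; pick H1
  + 53.54.240.0/20 (H1) depth=20
  Q 53.54.247.17: descend 0011010100110110111101110001 ; hops seen [H1,H1] ; pick H1
  + 236.7.111.32/28 (H3) depth=28
  + 53.54.247.16/32 (H1) depth=32
  + 0.0.0.0/0 (H2) depth=0
  del 236.7.111.33/32 (clear depth 32)
  + 53.54.246.0/23 (H3) depth=23
  del 53.54.246.0/23 (clear depth 23)
  + 236.0.0.0/11 (H0) depth=11
  Q 53.54.240.8: descend 001101010011011011110 ; hops seen [H2,H1] ; pick H1
  Q 53.54.240.2: descend 001101010011011011110 ; hops seen [H2,H1] ; pick H1
  + 46.96.208.0/20 (H4) depth=20
  del 53.54.240.0/20 (clear depth 20)
  Q 77.177.41.145: descend 0 ; hops seen [H2] ; pick H2
  + 0.0.0.0/0 (H0) depth=0
  + 32.0.0.0/3 (H3) depth=3
  del 32.0.0.0/3 (clear depth 3)
  Q 53.54.247.30: descend 0011010100110110111101110001 ; hops seen [H0,H1] ; pick H1
  + 46.96.216.0/24 (H3) depth=24
  + 46.0.0.0/8 (H0) depth=8
  Q 236.0.0.1: descend 1110110000000 ; hops seen [H0,H0] ; pick H0
  + 46.96.208.0/20 (H2) depth=20
  + 46.96.208.0/20 (H2) depth=20
  + 53.0.0.0/8 (H0) depth=8
  + 53.54.247.0/24 (H2) depth=24
  + 52.0.0.0/6 (H1) depth=6
  Q 46.96.208.2: descend 00101110011000001101 ; hops seen [H0,H0,H2] ; pick H2
  del 46.96.216.0/24 (clear depth 24)
  + 236.7.0.0/16 (H1) depth=16
  del 53.54.247.0/24 (clear depth 24)

== LOOKUPS ==
["H2","H2","H1","H1","H1","H1","H2","H1","H0","H2"]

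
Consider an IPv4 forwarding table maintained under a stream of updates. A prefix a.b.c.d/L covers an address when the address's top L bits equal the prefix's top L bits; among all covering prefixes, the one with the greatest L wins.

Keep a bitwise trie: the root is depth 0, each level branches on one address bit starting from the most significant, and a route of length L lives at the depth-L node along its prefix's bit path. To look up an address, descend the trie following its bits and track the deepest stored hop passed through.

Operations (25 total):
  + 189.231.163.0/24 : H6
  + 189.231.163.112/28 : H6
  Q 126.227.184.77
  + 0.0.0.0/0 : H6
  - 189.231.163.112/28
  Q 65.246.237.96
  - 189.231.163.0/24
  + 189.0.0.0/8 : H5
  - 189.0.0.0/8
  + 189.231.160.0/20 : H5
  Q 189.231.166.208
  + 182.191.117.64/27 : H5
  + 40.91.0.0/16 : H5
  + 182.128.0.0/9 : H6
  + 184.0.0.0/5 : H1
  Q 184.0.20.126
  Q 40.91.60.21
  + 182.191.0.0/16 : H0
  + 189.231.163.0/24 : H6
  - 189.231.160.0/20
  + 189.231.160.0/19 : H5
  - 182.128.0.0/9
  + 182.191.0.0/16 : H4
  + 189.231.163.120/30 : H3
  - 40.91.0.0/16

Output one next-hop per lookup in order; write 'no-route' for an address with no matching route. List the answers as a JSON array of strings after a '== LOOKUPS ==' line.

Trace:
  + 189.231.163.0/24 (H6) depth=24
  + 189.231.163.112/28 (H6) depth=28
  lookup 126.227.184.77: bits ε walk d0:- -> no-route
  + 0.0.0.0/0 (H6) depth=0
  - 189.231.163.112/28 clear@28
  lookup 65.246.237.96: bits ε walk d0:H6 -> H6
  - 189.231.163.0/24 clear@24
  + 189.0.0.0/8 (H5) depth=8
  - 189.0.0.0/8 clear@8
  + 189.231.160.0/20 (H5) depth=20
  lookup 189.231.166.208: bits 101111011110011110100 walk d0:H6→d1:-→d2:-→d3:-→d4:-→d5:-→d6:-→d7:-→d8:-→d9:-→d10:-→d11:-→d12:-→d13:-→d14:-→d15:-→d16:-→d17:-→d18:-→d19:-→d20:H5→d21:- -> H5
  + 182.191.117.64/27 (H5) depth=27
  + 40.91.0.0/16 (H5) depth=16
  + 182.128.0.0/9 (H6) depth=9
  + 184.0.0.0/5 (H1) depth=5
  lookup 184.0.20.126: bits 10111 walk d0:H6→d1:-→d2:-→d3:-→d4:-→d5:H1 -> H1
  lookup 40.91.60.21: bits 0010100001011011 walk d0:H6→d1:-→d2:-→d3:-→d4:-→d5:-→d6:-→d7:-→d8:-→d9:-→d10:-→d11:-→d12:-→d13:-→d14:-→d15:-→d16:H5 -> H5
  + 182.191.0.0/16 (H0) depth=16
  + 189.231.163.0/24 (H6) depth=24
  - 189.231.160.0/20 clear@20
  + 189.231.160.0/19 (H5) depth=19
  - 182.128.0.0/9 clear@9
  + 182.191.0.0/16 (H4) depth=16
  + 189.231.163.120/30 (H3) depth=30
  - 40.91.0.0/16 clear@16

== LOOKUPS ==
["no-route","H6","H5","H1","H5"]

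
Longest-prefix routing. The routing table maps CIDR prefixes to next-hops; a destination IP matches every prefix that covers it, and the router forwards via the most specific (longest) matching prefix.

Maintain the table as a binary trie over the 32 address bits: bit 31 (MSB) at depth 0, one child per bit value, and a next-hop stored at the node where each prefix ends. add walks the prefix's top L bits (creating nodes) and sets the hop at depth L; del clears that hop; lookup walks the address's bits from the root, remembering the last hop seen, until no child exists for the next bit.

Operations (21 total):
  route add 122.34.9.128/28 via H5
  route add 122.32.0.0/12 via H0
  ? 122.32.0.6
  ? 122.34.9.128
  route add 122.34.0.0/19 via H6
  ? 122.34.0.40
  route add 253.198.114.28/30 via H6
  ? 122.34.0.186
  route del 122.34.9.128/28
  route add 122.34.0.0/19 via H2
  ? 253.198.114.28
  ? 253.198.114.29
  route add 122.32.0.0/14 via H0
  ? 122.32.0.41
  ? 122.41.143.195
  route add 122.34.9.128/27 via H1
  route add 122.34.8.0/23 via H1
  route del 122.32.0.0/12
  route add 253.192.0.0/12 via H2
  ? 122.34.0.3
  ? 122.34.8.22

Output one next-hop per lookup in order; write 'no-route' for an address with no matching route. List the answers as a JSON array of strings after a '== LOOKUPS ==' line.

Process each operation:
  + 122.34.9.128/28 (H5) depth=28
  + 122.32.0.0/12 (H0) depth=12
  lookup 122.32.0.6: bits 01111010001000 walk d0:-→d1:-→d2:-→d3:-→d4:-→d5:-→d6:-→d7:-→d8:-→d9:-→d10:-→d11:-→d12:H0→d13:-→d14:- -> H0
  lookup 122.34.9.128: bits 0111101000100010000010011000 walk d0:-→d1:-→d2:-→d3:-→d4:-→d5:-→d6:-→d7:-→d8:-→d9:-→d10:-→d11:-→d12:H0→d13:-→d14:-→d15:-→d16:-→d17:-→d18:-→d19:-→d20:-→d21:-→d22:-→d23:-→d24:-→d25:-→d26:-→d27:-→d28:H5 -> H5
  + 122.34.0.0/19 (H6) depth=19
  lookup 122.34.0.40: bits 01111010001000100000 walk d0:-→d1:-→d2:-→d3:-→d4:-→d5:-→d6:-→d7:-→d8:-→d9:-→d10:-→d11:-→d12:H0→d13:-→d14:-→d15:-→d16:-→d17:-→d18:-→d19:H6→d20:- -> H6
  + 253.198.114.28/30 (H6) depth=30
  lookup 122.34.0.186: bits 01111010001000100000 walk d0:-→d1:-→d2:-→d3:-→d4:-→d5:-→d6:-→d7:-→d8:-→d9:-→d10:-→d11:-→d12:H0→d13:-→d14:-→d15:-→d16:-→d17:-→d18:-→d19:H6→d20:- -> H6
  del 122.34.9.128/28 (clear depth 28)
  + 122.34.0.0/19 (H2) depth=19
  lookup 253.198.114.28: bits 111111011100011001110010000111 walk d0:-→d1:-→d2:-→d3:-→d4:-→d5:-→d6:-→d7:-→d8:-→d9:-→d10:-→d11:-→d12:-→d13:-→d14:-→d15:-→d16:-→d17:-→d18:-→d19:-→d20:-→d21:-→d22:-→d23:-→d24:-→d25:-→d26:-→d27:-→d28:-→d29:-→d30:H6 -> H6
  lookup 253.198.114.29: bits 111111011100011001110010000111 walk d0:-→d1:-→d2:-→d3:-→d4:-→d5:-→d6:-→d7:-→d8:-→d9:-→d10:-→d11:-→d12:-→d13:-→d14:-→d15:-→d16:-→d17:-→d18:-→d19:-→d20:-→d21:-→d22:-→d23:-→d24:-→d25:-→d26:-→d27:-→d28:-→d29:-→d30:H6 -> H6
  + 122.32.0.0/14 (H0) depth=14
  lookup 122.32.0.41: bits 01111010001000 walk d0:-→d1:-→d2:-→d3:-→d4:-→d5:-→d6:-→d7:-→d8:-→d9:-→d10:-→d11:-→d12:H0→d13:-→d14:H0 -> H0
  lookup 122.41.143.195: bits 011110100010 walk d0:-→d1:-→d2:-→d3:-→d4:-→d5:-→d6:-→d7:-→d8:-→d9:-→d10:-→d11:-→d12:H0 -> H0
  + 122.34.9.128/27 (H1) depth=27
  + 122.34.8.0/23 (H1) depth=23
  del 122.32.0.0/12 (clear depth 12)
  + 253.192.0.0/12 (H2) depth=12
  lookup 122.34.0.3: bits 01111010001000100000 walk d0:-→d1:-→d2:-→d3:-→d4:-→d5:-→d6:-→d7:-→d8:-→d9:-→d10:-→d11:-→d12:-→d13:-→d14:H0→d15:-→d16:-→d17:-→d18:-→d19:H2→d20:- -> H2
  lookup 122.34.8.22: bits 01111010001000100000100 walk d0:-→d1:-→d2:-→d3:-→d4:-→d5:-→d6:-→d7:-→d8:-→d9:-→d10:-→d11:-→d12:-→d13:-→d14:H0→d15:-→d16:-→d17:-→d18:-→d19:H2→d20:-→d21:-→d22:-→d23:H1 -> H1

== LOOKUPS ==
["H0","H5","H6","H6","H6","H6","H0","H0","H2","H1"]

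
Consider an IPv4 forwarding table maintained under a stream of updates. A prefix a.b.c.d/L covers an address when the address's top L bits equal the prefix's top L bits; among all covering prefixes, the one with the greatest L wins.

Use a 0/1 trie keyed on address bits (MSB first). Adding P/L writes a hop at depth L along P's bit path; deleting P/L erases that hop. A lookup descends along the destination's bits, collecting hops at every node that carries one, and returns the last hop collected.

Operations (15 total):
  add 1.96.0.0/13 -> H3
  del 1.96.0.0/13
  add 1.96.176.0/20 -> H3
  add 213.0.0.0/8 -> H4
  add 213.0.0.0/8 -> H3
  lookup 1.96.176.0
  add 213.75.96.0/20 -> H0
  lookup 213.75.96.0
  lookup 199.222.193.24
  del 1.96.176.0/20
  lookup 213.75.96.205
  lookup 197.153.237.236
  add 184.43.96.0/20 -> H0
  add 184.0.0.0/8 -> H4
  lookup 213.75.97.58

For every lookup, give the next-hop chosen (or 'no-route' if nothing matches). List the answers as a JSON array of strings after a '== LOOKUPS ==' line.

Apply in order:
  + 1.96.0.0/13 (H3) depth=13
  del 1.96.0.0/13 (clear depth 13)
  + 1.96.176.0/20 (H3) depth=20
  + 213.0.0.0/8 (H4) depth=8
  + 213.0.0.0/8 (H3) depth=8
  Q 1.96.176.0: descend 00000001011000001011 ; hops seen [H3] ; pick H3
  + 213.75.96.0/20 (H0) depth=20
  Q 213.75.96.0: descend 11010101010010110110 ; hops seen [H3,H0] ; pick H0
  Q 199.222.193.24: descend 110 ; hops seen [∅] ; pick no-route
  del 1.96.176.0/20 (clear depth 20)
  Q 213.75.96.205: descend 11010101010010110110 ; hops seen [H3,H0] ; pick H0
  Q 197.153.237.236: descend 110 ; hops seen [∅] ; pick no-route
  + 184.43.96.0/20 (H0) depth=20
  + 184.0.0.0/8 (H4) depth=8
  Q 213.75.97.58: descend 11010101010010110110 ; hops seen [H3,H0] ; pick H0

== LOOKUPS ==
["H3","H0","no-route","H0","no-route","H0"]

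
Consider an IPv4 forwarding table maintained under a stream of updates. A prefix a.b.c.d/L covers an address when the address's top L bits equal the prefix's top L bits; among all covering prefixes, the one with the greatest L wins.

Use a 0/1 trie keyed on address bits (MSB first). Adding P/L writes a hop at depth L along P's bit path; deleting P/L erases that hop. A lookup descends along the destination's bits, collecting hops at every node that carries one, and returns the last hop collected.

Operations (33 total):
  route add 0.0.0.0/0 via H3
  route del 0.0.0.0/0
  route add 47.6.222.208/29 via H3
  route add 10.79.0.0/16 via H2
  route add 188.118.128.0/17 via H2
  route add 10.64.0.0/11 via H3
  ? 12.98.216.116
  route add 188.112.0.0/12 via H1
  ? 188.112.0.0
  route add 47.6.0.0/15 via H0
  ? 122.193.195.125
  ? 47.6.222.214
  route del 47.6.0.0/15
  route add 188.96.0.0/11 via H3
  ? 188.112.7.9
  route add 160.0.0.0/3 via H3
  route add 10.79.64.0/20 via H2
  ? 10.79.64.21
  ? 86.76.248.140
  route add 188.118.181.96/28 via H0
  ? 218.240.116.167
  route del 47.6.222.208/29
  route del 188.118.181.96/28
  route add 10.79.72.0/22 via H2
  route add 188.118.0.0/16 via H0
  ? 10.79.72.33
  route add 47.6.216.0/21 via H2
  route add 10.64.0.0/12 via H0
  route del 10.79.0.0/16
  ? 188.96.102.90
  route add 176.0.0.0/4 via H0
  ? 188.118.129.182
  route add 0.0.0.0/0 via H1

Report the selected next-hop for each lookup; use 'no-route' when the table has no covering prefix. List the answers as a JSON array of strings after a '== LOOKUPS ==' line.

Process each operation:
  add 0.0.0.0/0 -> H3 at depth 0
  del 0.0.0.0/0 (clear depth 0)
  add 47.6.222.208/29 -> H3 at depth 29
  add 10.79.0.0/16 -> H2 at depth 16
  add 188.118.128.0/17 -> H2 at depth 17
  add 10.64.0.0/11 -> H3 at depth 11
  lookup 12.98.216.116: bits 00001 walk d0:-→d1:-→d2:-→d3:-→d4:-→d5:- -> no-route
  add 188.112.0.0/12 -> H1 at depth 12
  lookup 188.112.0.0: bits 1011110001110 walk d0:-→d1:-→d2:-→d3:-→d4:-→d5:-→d6:-→d7:-→d8:-→d9:-→d10:-→d11:-→d12:H1→d13:- -> H1
  add 47.6.0.0/15 -> H0 at depth 15
  lookup 122.193.195.125: bits 0 walk d0:-→d1:- -> no-route
  lookup 47.6.222.214: bits 00101111000001101101111011010 walk d0:-→d1:-→d2:-→d3:-→d4:-→d5:-→d6:-→d7:-→d8:-→d9:-→d10:-→d11:-→d12:-→d13:-→d14:-→d15:H0→d16:-→d17:-→d18:-→d19:-→d20:-→d21:-→d22:-→d23:-→d24:-→d25:-→d26:-→d27:-→d28:-→d29:H3 -> H3
  del 47.6.0.0/15 (clear depth 15)
  add 188.96.0.0/11 -> H3 at depth 11
  lookup 188.112.7.9: bits 1011110001110 walk d0:-→d1:-→d2:-→d3:-→d4:-→d5:-→d6:-→d7:-→d8:-→d9:-→d10:-→d11:H3→d12:H1→d13:- -> H1
  add 160.0.0.0/3 -> H3 at depth 3
  add 10.79.64.0/20 -> H2 at depth 20
  lookup 10.79.64.21: bits 00001010010011110100 walk d0:-→d1:-→d2:-→d3:-→d4:-→d5:-→d6:-→d7:-→d8:-→d9:-→d10:-→d11:H3→d12:-→d13:-→d14:-→d15:-→d16:H2→d17:-→d18:-→d19:-→d20:H2 -> H2
  lookup 86.76.248.140: bits 0 walk d0:-→d1:- -> no-route
  add 188.118.181.96/28 -> H0 at depth 28
  lookup 218.240.116.167: bits 1 walk d0:-→d1:- -> no-route
  del 47.6.222.208/29 (clear depth 29)
  del 188.118.181.96/28 (clear depth 28)
  add 10.79.72.0/22 -> H2 at depth 22
  add 188.118.0.0/16 -> H0 at depth 16
  lookup 10.79.72.33: bits 0000101001001111010010 walk d0:-→d1:-→d2:-→d3:-→d4:-→d5:-→d6:-→d7:-→d8:-→d9:-→d10:-→d11:H3→d12:-→d13:-→d14:-→d15:-→d16:H2→d17:-→d18:-→d19:-→d20:H2→d21:-→d22:H2 -> H2
  add 47.6.216.0/21 -> H2 at depth 21
  add 10.64.0.0/12 -> H0 at depth 12
  del 10.79.0.0/16 (clear depth 16)
  lookup 188.96.102.90: bits 10111100011 walk d0:-→d1:-→d2:-→d3:H3→d4:-→d5:-→d6:-→d7:-→d8:-→d9:-→d10:-→d11:H3 -> H3
  add 176.0.0.0/4 -> H0 at depth 4
  lookup 188.118.129.182: bits 101111000111011010 walk d0:-→d1:-→d2:-→d3:H3→d4:H0→d5:-→d6:-→d7:-→d8:-→d9:-→d10:-→d11:H3→d12:H1→d13:-→d14:-→d15:-→d16:H0→d17:H2→d18:- -> H2
  add 0.0.0.0/0 -> H1 at depth 0

== LOOKUPS ==
["no-route","H1","no-route","H3","H1","H2","no-route","no-route","H2","H3","H2"]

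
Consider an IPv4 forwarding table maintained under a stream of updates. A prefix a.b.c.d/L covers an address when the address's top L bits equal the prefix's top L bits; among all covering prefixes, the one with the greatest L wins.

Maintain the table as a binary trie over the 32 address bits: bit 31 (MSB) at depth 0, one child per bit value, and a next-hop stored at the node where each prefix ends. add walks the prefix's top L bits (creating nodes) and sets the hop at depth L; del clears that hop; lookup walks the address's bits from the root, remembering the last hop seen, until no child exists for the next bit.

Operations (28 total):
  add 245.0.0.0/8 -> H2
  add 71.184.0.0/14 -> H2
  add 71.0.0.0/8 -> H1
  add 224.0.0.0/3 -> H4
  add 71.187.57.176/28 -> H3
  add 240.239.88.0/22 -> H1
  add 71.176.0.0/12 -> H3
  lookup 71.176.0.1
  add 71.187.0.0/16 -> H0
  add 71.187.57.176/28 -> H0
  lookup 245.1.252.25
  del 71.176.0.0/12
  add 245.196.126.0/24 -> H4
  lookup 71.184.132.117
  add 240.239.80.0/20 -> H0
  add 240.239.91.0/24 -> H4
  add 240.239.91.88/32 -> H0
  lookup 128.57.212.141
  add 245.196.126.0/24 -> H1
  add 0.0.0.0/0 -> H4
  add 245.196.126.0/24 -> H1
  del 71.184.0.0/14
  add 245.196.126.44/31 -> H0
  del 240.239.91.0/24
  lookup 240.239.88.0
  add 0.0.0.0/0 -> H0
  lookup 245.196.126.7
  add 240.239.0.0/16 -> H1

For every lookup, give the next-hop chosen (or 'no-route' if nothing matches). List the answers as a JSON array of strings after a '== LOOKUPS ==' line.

Trace:
  + 245.0.0.0/8 (H2) depth=8
  + 71.184.0.0/14 (H2) depth=14
  + 71.0.0.0/8 (H1) depth=8
  + 224.0.0.0/3 (H4) depth=3
  + 71.187.57.176/28 (H3) depth=28
  + 240.239.88.0/22 (H1) depth=22
  + 71.176.0.0/12 (H3) depth=12
  Q 71.176.0.1: descend 010001111011 ; hops seen [H1,H3] ; pick H3
  + 71.187.0.0/16 (H0) depth=16
  + 71.187.57.176/28 (H0) depth=28
  Q 245.1.252.25: descend 11110101 ; hops seen [H4,H2] ; pick H2
  del 71.176.0.0/12 (clear depth 12)
  + 245.196.126.0/24 (H4) depth=24
  Q 71.184.132.117: descend 01000111101110 ; hops seen [H1,H2] ; pick H2
  + 240.239.80.0/20 (H0) depth=20
  + 240.239.91.0/24 (H4) depth=24
  + 240.239.91.88/32 (H0) depth=32
  Q 128.57.212.141: descend 1 ; hops seen [∅] ; pick no-route
  + 245.196.126.0/24 (H1) depth=24
  + 0.0.0.0/0 (H4) depth=0
  + 245.196.126.0/24 (H1) depth=24
  del 71.184.0.0/14 (clear depth 14)
  + 245.196.126.44/31 (H0) depth=31
  del 240.239.91.0/24 (clear depth 24)
  Q 240.239.88.0: descend 1111000011101111010110 ; hops seen [H4,H4,H0,H1] ; pick H1
  + 0.0.0.0/0 (H0) depth=0
  Q 245.196.126.7: descend 11110101110001000111111000 ; hops seen [H0,H4,H2,H1] ; pick H1
  + 240.239.0.0/16 (H1) depth=16

== LOOKUPS ==
["H3","H2","H2","no-route","H1","H1"]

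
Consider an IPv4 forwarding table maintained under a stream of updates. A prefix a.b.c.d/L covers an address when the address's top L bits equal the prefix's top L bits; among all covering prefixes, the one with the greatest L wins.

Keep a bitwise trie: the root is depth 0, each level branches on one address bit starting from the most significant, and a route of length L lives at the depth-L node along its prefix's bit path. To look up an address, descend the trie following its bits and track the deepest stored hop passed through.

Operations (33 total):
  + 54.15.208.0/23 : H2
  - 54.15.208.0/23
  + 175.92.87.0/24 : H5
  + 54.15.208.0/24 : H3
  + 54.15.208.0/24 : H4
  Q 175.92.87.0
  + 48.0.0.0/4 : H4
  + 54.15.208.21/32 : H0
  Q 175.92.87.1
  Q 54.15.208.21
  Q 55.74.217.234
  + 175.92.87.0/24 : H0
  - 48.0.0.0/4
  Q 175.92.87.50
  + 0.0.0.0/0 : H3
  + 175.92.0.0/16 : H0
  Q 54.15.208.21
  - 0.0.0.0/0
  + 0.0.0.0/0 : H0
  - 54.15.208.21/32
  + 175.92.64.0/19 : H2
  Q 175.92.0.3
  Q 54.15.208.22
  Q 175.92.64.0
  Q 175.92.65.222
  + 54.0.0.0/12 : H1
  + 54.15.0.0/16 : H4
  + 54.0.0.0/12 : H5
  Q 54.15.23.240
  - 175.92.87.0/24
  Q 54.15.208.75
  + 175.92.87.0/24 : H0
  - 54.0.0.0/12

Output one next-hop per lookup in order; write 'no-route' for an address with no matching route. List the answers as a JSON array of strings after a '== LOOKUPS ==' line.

Trace:
  add 54.15.208.0/23 -> H2 at depth 23
  - 54.15.208.0/23 clear@23
  add 175.92.87.0/24 -> H5 at depth 24
  add 54.15.208.0/24 -> H3 at depth 24
  add 54.15.208.0/24 -> H4 at depth 24
  ? 175.92.87.0  path d0:-→d1:-→d2:-→d3:-→d4:-→d5:-→d6:-→d7:-→d8:-→d9:-→d10:-→d11:-→d12:-→d13:-→d14:-→d15:-→d16:-→d17:-→d18:-→d19:-→d20:-→d21:-→d22:-→d23:-→d24:H5  best=H5
  add 48.0.0.0/4 -> H4 at depth 4
  add 54.15.208.21/32 -> H0 at depth 32
  ? 175.92.87.1  path d0:-→d1:-→d2:-→d3:-→d4:-→d5:-→d6:-→d7:-→d8:-→d9:-→d10:-→d11:-→d12:-→d13:-→d14:-→d15:-→d16:-→d17:-→d18:-→d19:-→d20:-→d21:-→d22:-→d23:-→d24:H5  best=H5
  ? 54.15.208.21  path d0:-→d1:-→d2:-→d3:-→d4:H4→d5:-→d6:-→d7:-→d8:-→d9:-→d10:-→d11:-→d12:-→d13:-→d14:-→d15:-→d16:-→d17:-→d18:-→d19:-→d20:-→d21:-→d22:-→d23:-→d24:H4→d25:-→d26:-→d27:-→d28:-→d29:-→d30:-→d31:-→d32:H0  best=H0
  ? 55.74.217.234  path d0:-→d1:-→d2:-→d3:-→d4:H4→d5:-→d6:-→d7:-  best=H4
  add 175.92.87.0/24 -> H0 at depth 24
  - 48.0.0.0/4 clear@4
  ? 175.92.87.50  path d0:-→d1:-→d2:-→d3:-→d4:-→d5:-→d6:-→d7:-→d8:-→d9:-→d10:-→d11:-→d12:-→d13:-→d14:-→d15:-→d16:-→d17:-→d18:-→d19:-→d20:-→d21:-→d22:-→d23:-→d24:H0  best=H0
  add 0.0.0.0/0 -> H3 at depth 0
  add 175.92.0.0/16 -> H0 at depth 16
  ? 54.15.208.21  path d0:H3→d1:-→d2:-→d3:-→d4:-→d5:-→d6:-→d7:-→d8:-→d9:-→d10:-→d11:-→d12:-→d13:-→d14:-→d15:-→d16:-→d17:-→d18:-→d19:-→d20:-→d21:-→d22:-→d23:-→d24:H4→d25:-→d26:-→d27:-→d28:-→d29:-→d30:-→d31:-→d32:H0  best=H0
  - 0.0.0.0/0 clear@0
  add 0.0.0.0/0 -> H0 at depth 0
  - 54.15.208.21/32 clear@32
  add 175.92.64.0/19 -> H2 at depth 19
  ? 175.92.0.3  path d0:H0→d1:-→d2:-→d3:-→d4:-→d5:-→d6:-→d7:-→d8:-→d9:-→d10:-→d11:-→d12:-→d13:-→d14:-→d15:-→d16:H0→d17:-  best=H0
  ? 54.15.208.22  path d0:H0→d1:-→d2:-→d3:-→d4:-→d5:-→d6:-→d7:-→d8:-→d9:-→d10:-→d11:-→d12:-→d13:-→d14:-→d15:-→d16:-→d17:-→d18:-→d19:-→d20:-→d21:-→d22:-→d23:-→d24:H4→d25:-→d26:-→d27:-→d28:-→d29:-→d30:-  best=H4
  ? 175.92.64.0  path d0:H0→d1:-→d2:-→d3:-→d4:-→d5:-→d6:-→d7:-→d8:-→d9:-→d10:-→d11:-→d12:-→d13:-→d14:-→d15:-→d16:H0→d17:-→d18:-→d19:H2  best=H2
  ? 175.92.65.222  path d0:H0→d1:-→d2:-→d3:-→d4:-→d5:-→d6:-→d7:-→d8:-→d9:-→d10:-→d11:-→d12:-→d13:-→d14:-→d15:-→d16:H0→d17:-→d18:-→d19:H2  best=H2
  add 54.0.0.0/12 -> H1 at depth 12
  add 54.15.0.0/16 -> H4 at depth 16
  add 54.0.0.0/12 -> H5 at depth 12
  ? 54.15.23.240  path d0:H0→d1:-→d2:-→d3:-→d4:-→d5:-→d6:-→d7:-→d8:-→d9:-→d10:-→d11:-→d12:H5→d13:-→d14:-→d15:-→d16:H4  best=H4
  - 175.92.87.0/24 clear@24
  ? 54.15.208.75  path d0:H0→d1:-→d2:-→d3:-→d4:-→d5:-→d6:-→d7:-→d8:-→d9:-→d10:-→d11:-→d12:H5→d13:-→d14:-→d15:-→d16:H4→d17:-→d18:-→d19:-→d20:-→d21:-→d22:-→d23:-→d24:H4→d25:-  best=H4
  add 175.92.87.0/24 -> H0 at depth 24
  - 54.0.0.0/12 clear@12

== LOOKUPS ==
["H5","H5","H0","H4","H0","H0","H0","H4","H2","H2","H4","H4"]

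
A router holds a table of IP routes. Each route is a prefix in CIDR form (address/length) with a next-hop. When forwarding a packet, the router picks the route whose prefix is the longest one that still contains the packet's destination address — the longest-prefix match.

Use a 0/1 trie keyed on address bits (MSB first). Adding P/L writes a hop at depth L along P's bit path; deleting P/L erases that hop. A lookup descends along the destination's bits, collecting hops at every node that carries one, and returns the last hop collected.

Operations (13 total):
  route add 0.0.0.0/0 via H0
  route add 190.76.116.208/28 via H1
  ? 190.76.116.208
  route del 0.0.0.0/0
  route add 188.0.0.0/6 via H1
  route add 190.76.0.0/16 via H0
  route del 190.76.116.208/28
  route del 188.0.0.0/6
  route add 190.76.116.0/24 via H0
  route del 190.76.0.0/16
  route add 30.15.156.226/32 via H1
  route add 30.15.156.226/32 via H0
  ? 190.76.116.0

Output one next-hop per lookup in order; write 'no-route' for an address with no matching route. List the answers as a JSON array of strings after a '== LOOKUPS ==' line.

Apply in order:
  + 0.0.0.0/0 (H0) depth=0
  + 190.76.116.208/28 (H1) depth=28
  ? 190.76.116.208  path d0:H0→d1:-→d2:-→d3:-→d4:-→d5:-→d6:-→d7:-→d8:-→d9:-→d10:-→d11:-→d12:-→d13:-→d14:-→d15:-→d16:-→d17:-→d18:-→d19:-→d20:-→d21:-→d22:-→d23:-→d24:-→d25:-→d26:-→d27:-→d28:H1  best=H1
  del 0.0.0.0/0 (clear depth 0)
  + 188.0.0.0/6 (H1) depth=6
  + 190.76.0.0/16 (H0) depth=16
  del 190.76.116.208/28 (clear depth 28)
  del 188.0.0.0/6 (clear depth 6)
  + 190.76.116.0/24 (H0) depth=24
  del 190.76.0.0/16 (clear depth 16)
  + 30.15.156.226/32 (H1) depth=32
  + 30.15.156.226/32 (H0) depth=32
  ? 190.76.116.0  path d0:-→d1:-→d2:-→d3:-→d4:-→d5:-→d6:-→d7:-→d8:-→d9:-→d10:-→d11:-→d12:-→d13:-→d14:-→d15:-→d16:-→d17:-→d18:-→d19:-→d20:-→d21:-→d22:-→d23:-→d24:H0  best=H0

== LOOKUPS ==
["H1","H0"]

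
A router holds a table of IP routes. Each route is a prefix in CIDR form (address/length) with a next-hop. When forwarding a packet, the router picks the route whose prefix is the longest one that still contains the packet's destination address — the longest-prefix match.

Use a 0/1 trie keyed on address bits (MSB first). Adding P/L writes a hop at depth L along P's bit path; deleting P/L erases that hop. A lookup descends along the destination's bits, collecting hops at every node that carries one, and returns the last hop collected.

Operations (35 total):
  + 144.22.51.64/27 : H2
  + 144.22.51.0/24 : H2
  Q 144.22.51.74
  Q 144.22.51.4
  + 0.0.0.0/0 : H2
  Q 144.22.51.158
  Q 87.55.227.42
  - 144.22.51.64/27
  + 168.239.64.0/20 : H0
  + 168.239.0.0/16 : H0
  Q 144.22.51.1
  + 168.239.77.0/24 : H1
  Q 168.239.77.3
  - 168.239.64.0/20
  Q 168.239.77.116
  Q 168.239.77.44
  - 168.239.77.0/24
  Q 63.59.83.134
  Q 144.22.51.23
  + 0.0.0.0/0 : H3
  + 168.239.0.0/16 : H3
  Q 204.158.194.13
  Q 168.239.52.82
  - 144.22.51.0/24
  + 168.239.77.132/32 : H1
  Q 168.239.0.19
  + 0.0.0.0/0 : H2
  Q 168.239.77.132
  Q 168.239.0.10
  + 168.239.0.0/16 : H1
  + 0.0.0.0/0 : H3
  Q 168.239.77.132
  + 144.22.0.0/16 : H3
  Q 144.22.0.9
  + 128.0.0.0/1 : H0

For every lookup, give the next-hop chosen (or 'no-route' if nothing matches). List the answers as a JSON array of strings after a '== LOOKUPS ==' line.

Process each operation:
  + 144.22.51.64/27 (H2) depth=27
  + 144.22.51.0/24 (H2) depth=24
  ? 144.22.51.74  path d0:-→d1:-→d2:-→d3:-→d4:-→d5:-→d6:-→d7:-→d8:-→d9:-→d10:-→d11:-→d12:-→d13:-→d14:-→d15:-→d16:-→d17:-→d18:-→d19:-→d20:-→d21:-→d22:-→d23:-→d24:H2→d25:-→d26:-→d27:H2  best=H2
  ? 144.22.51.4  path d0:-→d1:-→d2:-→d3:-→d4:-→d5:-→d6:-→d7:-→d8:-→d9:-→d10:-→d11:-→d12:-→d13:-→d14:-→d15:-→d16:-→d17:-→d18:-→d19:-→d20:-→d21:-→d22:-→d23:-→d24:H2→d25:-  best=H2
  + 0.0.0.0/0 (H2) depth=0
  ? 144.22.51.158  path d0:H2→d1:-→d2:-→d3:-→d4:-→d5:-→d6:-→d7:-→d8:-→d9:-→d10:-→d11:-→d12:-→d13:-→d14:-→d15:-→d16:-→d17:-→d18:-→d19:-→d20:-→d21:-→d22:-→d23:-→d24:H2  best=H2
  ? 87.55.227.42  path d0:H2  best=H2
  - 144.22.51.64/27 clear@27
  + 168.239.64.0/20 (H0) depth=20
  + 168.239.0.0/16 (H0) depth=16
  ? 144.22.51.1  path d0:H2→d1:-→d2:-→d3:-→d4:-→d5:-→d6:-→d7:-→d8:-→d9:-→d10:-→d11:-→d12:-→d13:-→d14:-→d15:-→d16:-→d17:-→d18:-→d19:-→d20:-→d21:-→d22:-→d23:-→d24:H2→d25:-  best=H2
  + 168.239.77.0/24 (H1) depth=24
  ? 168.239.77.3  path d0:H2→d1:-→d2:-→d3:-→d4:-→d5:-→d6:-→d7:-→d8:-→d9:-→d10:-→d11:-→d12:-→d13:-→d14:-→d15:-→d16:H0→d17:-→d18:-→d19:-→d20:H0→d21:-→d22:-→d23:-→d24:H1  best=H1
  - 168.239.64.0/20 clear@20
  ? 168.239.77.116  path d0:H2→d1:-→d2:-→d3:-→d4:-→d5:-→d6:-→d7:-→d8:-→d9:-→d10:-→d11:-→d12:-→d13:-→d14:-→d15:-→d16:H0→d17:-→d18:-→d19:-→d20:-→d21:-→d22:-→d23:-→d24:H1  best=H1
  ? 168.239.77.44  path d0:H2→d1:-→d2:-→d3:-→d4:-→d5:-→d6:-→d7:-→d8:-→d9:-→d10:-→d11:-→d12:-→d13:-→d14:-→d15:-→d16:H0→d17:-→d18:-→d19:-→d20:-→d21:-→d22:-→d23:-→d24:H1  best=H1
  - 168.239.77.0/24 clear@24
  ? 63.59.83.134  path d0:H2  best=H2
  ? 144.22.51.23  path d0:H2→d1:-→d2:-→d3:-→d4:-→d5:-→d6:-→d7:-→d8:-→d9:-→d10:-→d11:-→d12:-→d13:-→d14:-→d15:-→d16:-→d17:-→d18:-→d19:-→d20:-→d21:-→d22:-→d23:-→d24:H2→d25:-  best=H2
  + 0.0.0.0/0 (H3) depth=0
  + 168.239.0.0/16 (H3) depth=16
  ? 204.158.194.13  path d0:H3→d1:-  best=H3
  ? 168.239.52.82  path d0:H3→d1:-→d2:-→d3:-→d4:-→d5:-→d6:-→d7:-→d8:-→d9:-→d10:-→d11:-→d12:-→d13:-→d14:-→d15:-→d16:H3→d17:-  best=H3
  - 144.22.51.0/24 clear@24
  + 168.239.77.132/32 (H1) depth=32
  ? 168.239.0.19  path d0:H3→d1:-→d2:-→d3:-→d4:-→d5:-→d6:-→d7:-→d8:-→d9:-→d10:-→d11:-→d12:-→d13:-→d14:-→d15:-→d16:H3→d17:-  best=H3
  + 0.0.0.0/0 (H2) depth=0
  ? 168.239.77.132  path d0:H2→d1:-→d2:-→d3:-→d4:-→d5:-→d6:-→d7:-→d8:-→d9:-→d10:-→d11:-→d12:-→d13:-→d14:-→d15:-→d16:H3→d17:-→d18:-→d19:-→d20:-→d21:-→d22:-→d23:-→d24:-→d25:-→d26:-→d27:-→d28:-→d29:-→d30:-→d31:-→d32:H1  best=H1
  ? 168.239.0.10  path d0:H2→d1:-→d2:-→d3:-→d4:-→d5:-→d6:-→d7:-→d8:-→d9:-→d10:-→d11:-→d12:-→d13:-→d14:-→d15:-→d16:H3→d17:-  best=H3
  + 168.239.0.0/16 (H1) depth=16
  + 0.0.0.0/0 (H3) depth=0
  ? 168.239.77.132  path d0:H3→d1:-→d2:-→d3:-→d4:-→d5:-→d6:-→d7:-→d8:-→d9:-→d10:-→d11:-→d12:-→d13:-→d14:-→d15:-→d16:H1→d17:-→d18:-→d19:-→d20:-→d21:-→d22:-→d23:-→d24:-→d25:-→d26:-→d27:-→d28:-→d29:-→d30:-→d31:-→d32:H1  best=H1
  + 144.22.0.0/16 (H3) depth=16
  ? 144.22.0.9  path d0:H3→d1:-→d2:-→d3:-→d4:-→d5:-→d6:-→d7:-→d8:-→d9:-→d10:-→d11:-→d12:-→d13:-→d14:-→d15:-→d16:H3→d17:-→d18:-  best=H3
  + 128.0.0.0/1 (H0) depth=1

== LOOKUPS ==
["H2","H2","H2","H2","H2","H1","H1","H1","H2","H2","H3","H3","H3","H1","H3","H1","H3"]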